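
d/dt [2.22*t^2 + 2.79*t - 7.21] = 4.44*t + 2.79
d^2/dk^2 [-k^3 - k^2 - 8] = -6*k - 2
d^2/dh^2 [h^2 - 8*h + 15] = 2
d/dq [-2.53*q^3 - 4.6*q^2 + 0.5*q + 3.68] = -7.59*q^2 - 9.2*q + 0.5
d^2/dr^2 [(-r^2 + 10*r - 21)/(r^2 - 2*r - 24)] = 2*(8*r^3 - 135*r^2 + 846*r - 1644)/(r^6 - 6*r^5 - 60*r^4 + 280*r^3 + 1440*r^2 - 3456*r - 13824)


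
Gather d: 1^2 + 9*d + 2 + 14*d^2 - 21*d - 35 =14*d^2 - 12*d - 32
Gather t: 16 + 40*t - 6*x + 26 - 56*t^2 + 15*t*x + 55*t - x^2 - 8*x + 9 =-56*t^2 + t*(15*x + 95) - x^2 - 14*x + 51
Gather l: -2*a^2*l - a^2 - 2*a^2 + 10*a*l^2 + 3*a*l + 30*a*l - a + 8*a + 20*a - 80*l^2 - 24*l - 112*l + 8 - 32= -3*a^2 + 27*a + l^2*(10*a - 80) + l*(-2*a^2 + 33*a - 136) - 24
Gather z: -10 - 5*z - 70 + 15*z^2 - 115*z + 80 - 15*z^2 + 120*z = 0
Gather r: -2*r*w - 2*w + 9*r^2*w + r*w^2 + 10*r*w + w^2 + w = 9*r^2*w + r*(w^2 + 8*w) + w^2 - w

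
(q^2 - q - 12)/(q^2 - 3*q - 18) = (q - 4)/(q - 6)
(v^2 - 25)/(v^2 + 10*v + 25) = (v - 5)/(v + 5)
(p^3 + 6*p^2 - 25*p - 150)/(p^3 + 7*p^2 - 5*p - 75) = (p^2 + p - 30)/(p^2 + 2*p - 15)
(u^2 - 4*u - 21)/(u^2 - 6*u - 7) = (u + 3)/(u + 1)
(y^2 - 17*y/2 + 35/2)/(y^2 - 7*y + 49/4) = 2*(y - 5)/(2*y - 7)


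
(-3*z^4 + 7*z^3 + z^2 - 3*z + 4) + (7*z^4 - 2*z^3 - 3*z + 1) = 4*z^4 + 5*z^3 + z^2 - 6*z + 5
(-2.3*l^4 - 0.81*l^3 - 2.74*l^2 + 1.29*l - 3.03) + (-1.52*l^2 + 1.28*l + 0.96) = -2.3*l^4 - 0.81*l^3 - 4.26*l^2 + 2.57*l - 2.07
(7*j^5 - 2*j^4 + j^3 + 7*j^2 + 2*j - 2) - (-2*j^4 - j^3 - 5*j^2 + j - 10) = 7*j^5 + 2*j^3 + 12*j^2 + j + 8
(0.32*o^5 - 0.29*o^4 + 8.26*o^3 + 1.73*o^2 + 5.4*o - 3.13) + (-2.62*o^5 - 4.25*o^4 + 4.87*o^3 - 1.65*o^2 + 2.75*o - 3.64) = -2.3*o^5 - 4.54*o^4 + 13.13*o^3 + 0.0800000000000001*o^2 + 8.15*o - 6.77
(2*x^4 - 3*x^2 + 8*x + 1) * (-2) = -4*x^4 + 6*x^2 - 16*x - 2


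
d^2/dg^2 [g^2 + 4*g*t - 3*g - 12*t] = 2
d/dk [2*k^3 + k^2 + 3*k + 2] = 6*k^2 + 2*k + 3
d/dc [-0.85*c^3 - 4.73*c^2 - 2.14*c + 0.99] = -2.55*c^2 - 9.46*c - 2.14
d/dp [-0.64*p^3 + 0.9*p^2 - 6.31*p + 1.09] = -1.92*p^2 + 1.8*p - 6.31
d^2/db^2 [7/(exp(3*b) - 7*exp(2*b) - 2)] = 7*((28 - 9*exp(b))*(-exp(3*b) + 7*exp(2*b) + 2) - 2*(3*exp(b) - 14)^2*exp(2*b))*exp(2*b)/(-exp(3*b) + 7*exp(2*b) + 2)^3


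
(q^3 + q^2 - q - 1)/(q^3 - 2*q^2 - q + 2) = (q + 1)/(q - 2)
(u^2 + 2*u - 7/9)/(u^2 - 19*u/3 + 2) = (u + 7/3)/(u - 6)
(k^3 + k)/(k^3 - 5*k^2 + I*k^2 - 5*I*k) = (k - I)/(k - 5)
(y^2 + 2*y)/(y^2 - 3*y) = (y + 2)/(y - 3)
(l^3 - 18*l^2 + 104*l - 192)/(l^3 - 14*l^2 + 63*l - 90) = (l^2 - 12*l + 32)/(l^2 - 8*l + 15)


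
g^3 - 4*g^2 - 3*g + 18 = (g - 3)^2*(g + 2)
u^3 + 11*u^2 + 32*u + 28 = (u + 2)^2*(u + 7)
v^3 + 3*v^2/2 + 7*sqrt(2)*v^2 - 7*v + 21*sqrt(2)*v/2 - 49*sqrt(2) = (v - 2)*(v + 7/2)*(v + 7*sqrt(2))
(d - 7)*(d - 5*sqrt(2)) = d^2 - 5*sqrt(2)*d - 7*d + 35*sqrt(2)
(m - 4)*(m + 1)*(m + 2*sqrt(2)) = m^3 - 3*m^2 + 2*sqrt(2)*m^2 - 6*sqrt(2)*m - 4*m - 8*sqrt(2)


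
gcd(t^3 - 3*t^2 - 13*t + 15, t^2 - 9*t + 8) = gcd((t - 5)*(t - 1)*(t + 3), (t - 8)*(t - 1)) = t - 1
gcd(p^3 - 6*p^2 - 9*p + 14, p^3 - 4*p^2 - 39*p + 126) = p - 7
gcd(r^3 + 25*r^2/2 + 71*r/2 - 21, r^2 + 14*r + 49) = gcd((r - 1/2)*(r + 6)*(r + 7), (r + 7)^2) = r + 7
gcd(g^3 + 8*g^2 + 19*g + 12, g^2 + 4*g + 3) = g^2 + 4*g + 3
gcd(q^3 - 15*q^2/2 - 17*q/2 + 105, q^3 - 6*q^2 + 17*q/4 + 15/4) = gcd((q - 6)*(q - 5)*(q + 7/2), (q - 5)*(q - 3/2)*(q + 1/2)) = q - 5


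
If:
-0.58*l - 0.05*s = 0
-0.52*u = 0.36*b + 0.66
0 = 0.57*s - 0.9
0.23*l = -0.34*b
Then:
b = 0.09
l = -0.14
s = 1.58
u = -1.33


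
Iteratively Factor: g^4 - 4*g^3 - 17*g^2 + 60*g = (g - 5)*(g^3 + g^2 - 12*g) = g*(g - 5)*(g^2 + g - 12) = g*(g - 5)*(g + 4)*(g - 3)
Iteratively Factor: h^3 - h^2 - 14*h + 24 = (h - 2)*(h^2 + h - 12) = (h - 3)*(h - 2)*(h + 4)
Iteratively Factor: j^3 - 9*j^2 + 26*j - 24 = (j - 3)*(j^2 - 6*j + 8) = (j - 3)*(j - 2)*(j - 4)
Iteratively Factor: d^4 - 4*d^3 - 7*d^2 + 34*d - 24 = (d + 3)*(d^3 - 7*d^2 + 14*d - 8) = (d - 4)*(d + 3)*(d^2 - 3*d + 2) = (d - 4)*(d - 2)*(d + 3)*(d - 1)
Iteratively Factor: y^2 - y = (y)*(y - 1)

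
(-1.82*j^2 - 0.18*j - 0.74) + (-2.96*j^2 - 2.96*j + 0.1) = -4.78*j^2 - 3.14*j - 0.64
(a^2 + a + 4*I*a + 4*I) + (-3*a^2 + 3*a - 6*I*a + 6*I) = -2*a^2 + 4*a - 2*I*a + 10*I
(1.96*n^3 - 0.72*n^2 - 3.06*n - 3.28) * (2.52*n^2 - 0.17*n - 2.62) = 4.9392*n^5 - 2.1476*n^4 - 12.724*n^3 - 5.859*n^2 + 8.5748*n + 8.5936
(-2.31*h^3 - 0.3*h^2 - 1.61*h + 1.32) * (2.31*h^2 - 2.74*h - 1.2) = -5.3361*h^5 + 5.6364*h^4 - 0.125100000000001*h^3 + 7.8206*h^2 - 1.6848*h - 1.584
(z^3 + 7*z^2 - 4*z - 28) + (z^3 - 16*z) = 2*z^3 + 7*z^2 - 20*z - 28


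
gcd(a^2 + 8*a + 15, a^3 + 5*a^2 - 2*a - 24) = a + 3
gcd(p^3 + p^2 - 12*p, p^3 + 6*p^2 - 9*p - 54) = p - 3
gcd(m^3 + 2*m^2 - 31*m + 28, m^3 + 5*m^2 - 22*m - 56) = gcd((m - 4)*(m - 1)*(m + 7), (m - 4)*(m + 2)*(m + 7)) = m^2 + 3*m - 28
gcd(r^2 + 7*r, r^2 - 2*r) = r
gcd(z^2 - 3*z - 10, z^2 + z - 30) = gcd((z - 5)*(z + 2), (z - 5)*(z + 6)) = z - 5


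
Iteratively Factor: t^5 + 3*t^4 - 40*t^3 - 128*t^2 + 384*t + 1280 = (t + 4)*(t^4 - t^3 - 36*t^2 + 16*t + 320) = (t + 4)^2*(t^3 - 5*t^2 - 16*t + 80) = (t - 4)*(t + 4)^2*(t^2 - t - 20) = (t - 5)*(t - 4)*(t + 4)^2*(t + 4)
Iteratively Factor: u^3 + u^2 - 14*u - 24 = (u + 2)*(u^2 - u - 12) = (u - 4)*(u + 2)*(u + 3)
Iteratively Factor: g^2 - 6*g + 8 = (g - 2)*(g - 4)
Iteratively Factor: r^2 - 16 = (r + 4)*(r - 4)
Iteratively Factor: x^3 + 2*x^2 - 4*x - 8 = (x + 2)*(x^2 - 4) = (x + 2)^2*(x - 2)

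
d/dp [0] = 0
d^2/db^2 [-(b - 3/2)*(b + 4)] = -2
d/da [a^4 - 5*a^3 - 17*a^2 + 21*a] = 4*a^3 - 15*a^2 - 34*a + 21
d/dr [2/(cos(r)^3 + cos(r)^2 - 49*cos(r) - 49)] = 2*(3*cos(r)^2 + 2*cos(r) - 49)*sin(r)/(cos(r)^3 + cos(r)^2 - 49*cos(r) - 49)^2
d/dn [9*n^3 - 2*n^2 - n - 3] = 27*n^2 - 4*n - 1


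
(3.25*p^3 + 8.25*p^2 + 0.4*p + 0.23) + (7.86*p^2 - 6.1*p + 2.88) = 3.25*p^3 + 16.11*p^2 - 5.7*p + 3.11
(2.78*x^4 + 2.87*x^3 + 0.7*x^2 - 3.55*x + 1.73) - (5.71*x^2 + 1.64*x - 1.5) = 2.78*x^4 + 2.87*x^3 - 5.01*x^2 - 5.19*x + 3.23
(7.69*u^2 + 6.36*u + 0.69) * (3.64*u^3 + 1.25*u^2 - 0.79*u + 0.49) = 27.9916*u^5 + 32.7629*u^4 + 4.3865*u^3 - 0.393800000000001*u^2 + 2.5713*u + 0.3381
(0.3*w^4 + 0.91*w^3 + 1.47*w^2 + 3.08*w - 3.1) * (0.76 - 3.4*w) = -1.02*w^5 - 2.866*w^4 - 4.3064*w^3 - 9.3548*w^2 + 12.8808*w - 2.356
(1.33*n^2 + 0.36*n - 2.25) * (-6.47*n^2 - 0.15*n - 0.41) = -8.6051*n^4 - 2.5287*n^3 + 13.9582*n^2 + 0.1899*n + 0.9225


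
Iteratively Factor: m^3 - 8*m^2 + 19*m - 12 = (m - 1)*(m^2 - 7*m + 12) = (m - 4)*(m - 1)*(m - 3)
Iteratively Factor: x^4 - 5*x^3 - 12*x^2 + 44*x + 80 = (x + 2)*(x^3 - 7*x^2 + 2*x + 40) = (x - 4)*(x + 2)*(x^2 - 3*x - 10) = (x - 5)*(x - 4)*(x + 2)*(x + 2)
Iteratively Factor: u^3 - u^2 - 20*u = (u)*(u^2 - u - 20) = u*(u + 4)*(u - 5)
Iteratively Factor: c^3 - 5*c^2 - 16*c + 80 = (c - 5)*(c^2 - 16) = (c - 5)*(c - 4)*(c + 4)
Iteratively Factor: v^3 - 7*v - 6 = (v - 3)*(v^2 + 3*v + 2) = (v - 3)*(v + 1)*(v + 2)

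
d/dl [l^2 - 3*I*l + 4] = 2*l - 3*I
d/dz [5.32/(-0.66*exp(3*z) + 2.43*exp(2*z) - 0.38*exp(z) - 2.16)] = (10.5336*exp(2*z) - 25.8552*exp(z) + 2.0216)*exp(z)/(0.66*exp(3*z) - 2.43*exp(2*z) + 0.38*exp(z) + 2.16)^2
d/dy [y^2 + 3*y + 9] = 2*y + 3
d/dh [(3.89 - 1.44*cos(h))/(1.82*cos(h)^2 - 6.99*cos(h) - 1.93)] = (-2.6208*cos(h)^2 + 14.1596*cos(h) - 29.9703)*sin(h)/(3.3124*cos(h)^4 - 25.4436*cos(h)^3 + 41.8349*cos(h)^2 + 26.9814*cos(h) + 3.7249)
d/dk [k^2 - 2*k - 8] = 2*k - 2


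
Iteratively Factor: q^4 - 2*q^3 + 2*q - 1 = (q - 1)*(q^3 - q^2 - q + 1) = (q - 1)^2*(q^2 - 1) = (q - 1)^3*(q + 1)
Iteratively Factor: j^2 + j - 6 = (j - 2)*(j + 3)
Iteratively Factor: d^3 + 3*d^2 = (d)*(d^2 + 3*d) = d*(d + 3)*(d)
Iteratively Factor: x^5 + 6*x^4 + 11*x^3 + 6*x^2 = (x + 1)*(x^4 + 5*x^3 + 6*x^2) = (x + 1)*(x + 2)*(x^3 + 3*x^2) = x*(x + 1)*(x + 2)*(x^2 + 3*x) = x^2*(x + 1)*(x + 2)*(x + 3)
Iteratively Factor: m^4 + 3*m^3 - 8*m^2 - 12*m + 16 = (m - 2)*(m^3 + 5*m^2 + 2*m - 8) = (m - 2)*(m - 1)*(m^2 + 6*m + 8) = (m - 2)*(m - 1)*(m + 4)*(m + 2)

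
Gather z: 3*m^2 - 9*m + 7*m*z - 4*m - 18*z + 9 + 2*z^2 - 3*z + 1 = 3*m^2 - 13*m + 2*z^2 + z*(7*m - 21) + 10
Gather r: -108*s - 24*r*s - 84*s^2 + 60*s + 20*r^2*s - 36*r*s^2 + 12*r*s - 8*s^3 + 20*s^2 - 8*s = 20*r^2*s + r*(-36*s^2 - 12*s) - 8*s^3 - 64*s^2 - 56*s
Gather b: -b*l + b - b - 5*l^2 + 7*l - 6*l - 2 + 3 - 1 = -b*l - 5*l^2 + l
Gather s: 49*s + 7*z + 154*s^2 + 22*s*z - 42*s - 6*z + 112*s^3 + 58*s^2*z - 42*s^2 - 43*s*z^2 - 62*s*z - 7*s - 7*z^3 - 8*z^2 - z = 112*s^3 + s^2*(58*z + 112) + s*(-43*z^2 - 40*z) - 7*z^3 - 8*z^2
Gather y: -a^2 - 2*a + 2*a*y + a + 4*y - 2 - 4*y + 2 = -a^2 + 2*a*y - a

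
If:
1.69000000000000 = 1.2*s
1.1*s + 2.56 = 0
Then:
No Solution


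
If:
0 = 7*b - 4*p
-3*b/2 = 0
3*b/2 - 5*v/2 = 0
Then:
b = 0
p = 0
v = 0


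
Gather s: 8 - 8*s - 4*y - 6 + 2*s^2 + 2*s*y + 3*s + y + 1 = 2*s^2 + s*(2*y - 5) - 3*y + 3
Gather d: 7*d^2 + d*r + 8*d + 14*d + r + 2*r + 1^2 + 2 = 7*d^2 + d*(r + 22) + 3*r + 3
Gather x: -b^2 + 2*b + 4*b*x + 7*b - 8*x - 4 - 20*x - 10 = -b^2 + 9*b + x*(4*b - 28) - 14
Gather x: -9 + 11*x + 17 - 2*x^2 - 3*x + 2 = -2*x^2 + 8*x + 10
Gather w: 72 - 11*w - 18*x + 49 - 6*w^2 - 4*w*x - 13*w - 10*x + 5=-6*w^2 + w*(-4*x - 24) - 28*x + 126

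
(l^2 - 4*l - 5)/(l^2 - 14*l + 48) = (l^2 - 4*l - 5)/(l^2 - 14*l + 48)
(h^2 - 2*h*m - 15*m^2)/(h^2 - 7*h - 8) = (-h^2 + 2*h*m + 15*m^2)/(-h^2 + 7*h + 8)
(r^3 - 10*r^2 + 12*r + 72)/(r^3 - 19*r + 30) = (r^3 - 10*r^2 + 12*r + 72)/(r^3 - 19*r + 30)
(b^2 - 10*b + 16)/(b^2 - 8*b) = (b - 2)/b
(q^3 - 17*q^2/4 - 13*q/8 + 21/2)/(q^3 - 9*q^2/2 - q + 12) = (q - 7/4)/(q - 2)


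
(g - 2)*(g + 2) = g^2 - 4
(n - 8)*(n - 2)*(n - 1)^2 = n^4 - 12*n^3 + 37*n^2 - 42*n + 16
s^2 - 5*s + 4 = (s - 4)*(s - 1)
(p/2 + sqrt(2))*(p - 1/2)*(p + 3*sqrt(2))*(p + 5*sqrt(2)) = p^4/2 - p^3/4 + 5*sqrt(2)*p^3 - 5*sqrt(2)*p^2/2 + 31*p^2 - 31*p/2 + 30*sqrt(2)*p - 15*sqrt(2)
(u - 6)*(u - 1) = u^2 - 7*u + 6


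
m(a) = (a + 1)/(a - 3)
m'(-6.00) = -0.05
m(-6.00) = 0.56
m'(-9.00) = -0.03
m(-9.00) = 0.67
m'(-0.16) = -0.40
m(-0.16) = -0.27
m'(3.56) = -12.76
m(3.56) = 8.14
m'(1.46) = -1.69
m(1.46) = -1.60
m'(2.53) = -18.11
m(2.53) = -7.51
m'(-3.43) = -0.10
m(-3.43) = 0.38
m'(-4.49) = -0.07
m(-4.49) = 0.47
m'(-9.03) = -0.03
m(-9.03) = 0.67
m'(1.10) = -1.11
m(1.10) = -1.11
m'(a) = 1/(a - 3) - (a + 1)/(a - 3)^2 = -4/(a - 3)^2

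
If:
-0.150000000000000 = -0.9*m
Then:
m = 0.17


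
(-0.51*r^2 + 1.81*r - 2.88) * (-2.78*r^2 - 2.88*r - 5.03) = 1.4178*r^4 - 3.563*r^3 + 5.3589*r^2 - 0.809900000000001*r + 14.4864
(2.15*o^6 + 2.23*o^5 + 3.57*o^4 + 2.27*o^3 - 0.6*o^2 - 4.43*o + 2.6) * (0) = 0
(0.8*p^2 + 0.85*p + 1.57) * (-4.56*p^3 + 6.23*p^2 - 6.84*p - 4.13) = -3.648*p^5 + 1.108*p^4 - 7.3357*p^3 + 0.6631*p^2 - 14.2493*p - 6.4841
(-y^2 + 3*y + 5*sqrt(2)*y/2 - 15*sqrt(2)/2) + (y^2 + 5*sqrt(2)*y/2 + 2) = 3*y + 5*sqrt(2)*y - 15*sqrt(2)/2 + 2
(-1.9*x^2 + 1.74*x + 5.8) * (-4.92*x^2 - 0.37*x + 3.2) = 9.348*x^4 - 7.8578*x^3 - 35.2598*x^2 + 3.422*x + 18.56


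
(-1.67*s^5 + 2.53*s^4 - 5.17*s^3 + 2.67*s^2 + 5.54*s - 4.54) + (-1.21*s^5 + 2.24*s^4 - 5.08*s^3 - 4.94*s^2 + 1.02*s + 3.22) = -2.88*s^5 + 4.77*s^4 - 10.25*s^3 - 2.27*s^2 + 6.56*s - 1.32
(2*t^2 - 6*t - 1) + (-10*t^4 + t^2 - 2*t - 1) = -10*t^4 + 3*t^2 - 8*t - 2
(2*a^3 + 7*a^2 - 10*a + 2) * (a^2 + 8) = 2*a^5 + 7*a^4 + 6*a^3 + 58*a^2 - 80*a + 16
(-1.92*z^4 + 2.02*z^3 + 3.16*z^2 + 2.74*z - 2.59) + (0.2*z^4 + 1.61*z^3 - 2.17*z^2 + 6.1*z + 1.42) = -1.72*z^4 + 3.63*z^3 + 0.99*z^2 + 8.84*z - 1.17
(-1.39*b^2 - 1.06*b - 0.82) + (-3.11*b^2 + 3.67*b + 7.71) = -4.5*b^2 + 2.61*b + 6.89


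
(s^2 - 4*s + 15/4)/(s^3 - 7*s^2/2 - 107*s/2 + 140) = (s - 3/2)/(s^2 - s - 56)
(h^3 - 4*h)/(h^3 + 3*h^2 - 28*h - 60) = h*(h - 2)/(h^2 + h - 30)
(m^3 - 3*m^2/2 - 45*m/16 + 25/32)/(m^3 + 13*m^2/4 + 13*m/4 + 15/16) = (8*m^2 - 22*m + 5)/(2*(4*m^2 + 8*m + 3))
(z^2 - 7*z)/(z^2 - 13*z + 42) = z/(z - 6)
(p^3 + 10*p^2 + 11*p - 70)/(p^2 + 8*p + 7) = (p^2 + 3*p - 10)/(p + 1)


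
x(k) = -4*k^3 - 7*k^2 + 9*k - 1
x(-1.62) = -16.94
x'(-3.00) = -57.00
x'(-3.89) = -118.13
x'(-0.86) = 12.16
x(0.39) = 1.21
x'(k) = -12*k^2 - 14*k + 9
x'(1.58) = -43.08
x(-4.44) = 171.16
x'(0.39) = 1.71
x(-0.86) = -11.37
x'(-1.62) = 0.19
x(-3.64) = 66.41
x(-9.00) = 2267.00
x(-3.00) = 17.00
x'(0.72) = -7.30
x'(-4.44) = -165.40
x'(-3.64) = -99.04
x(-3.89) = 93.52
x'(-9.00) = -837.00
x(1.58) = -20.03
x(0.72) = 0.36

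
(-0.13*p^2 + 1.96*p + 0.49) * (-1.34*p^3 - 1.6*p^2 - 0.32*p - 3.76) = 0.1742*p^5 - 2.4184*p^4 - 3.751*p^3 - 0.9224*p^2 - 7.5264*p - 1.8424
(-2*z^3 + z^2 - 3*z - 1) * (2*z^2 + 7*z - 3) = -4*z^5 - 12*z^4 + 7*z^3 - 26*z^2 + 2*z + 3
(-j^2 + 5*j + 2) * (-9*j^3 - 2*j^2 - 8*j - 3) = 9*j^5 - 43*j^4 - 20*j^3 - 41*j^2 - 31*j - 6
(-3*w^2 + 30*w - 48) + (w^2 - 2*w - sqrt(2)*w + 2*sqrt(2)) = -2*w^2 - sqrt(2)*w + 28*w - 48 + 2*sqrt(2)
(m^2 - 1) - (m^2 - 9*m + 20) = 9*m - 21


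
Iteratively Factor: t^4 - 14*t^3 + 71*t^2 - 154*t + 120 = (t - 5)*(t^3 - 9*t^2 + 26*t - 24) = (t - 5)*(t - 4)*(t^2 - 5*t + 6) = (t - 5)*(t - 4)*(t - 2)*(t - 3)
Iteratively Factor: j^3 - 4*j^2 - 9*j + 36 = (j - 3)*(j^2 - j - 12) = (j - 3)*(j + 3)*(j - 4)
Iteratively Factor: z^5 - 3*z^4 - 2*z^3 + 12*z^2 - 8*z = (z - 2)*(z^4 - z^3 - 4*z^2 + 4*z) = (z - 2)*(z - 1)*(z^3 - 4*z) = z*(z - 2)*(z - 1)*(z^2 - 4) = z*(z - 2)^2*(z - 1)*(z + 2)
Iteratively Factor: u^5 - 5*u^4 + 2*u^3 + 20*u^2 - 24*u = (u - 3)*(u^4 - 2*u^3 - 4*u^2 + 8*u) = u*(u - 3)*(u^3 - 2*u^2 - 4*u + 8) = u*(u - 3)*(u - 2)*(u^2 - 4) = u*(u - 3)*(u - 2)*(u + 2)*(u - 2)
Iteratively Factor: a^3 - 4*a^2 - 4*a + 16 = (a - 2)*(a^2 - 2*a - 8) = (a - 2)*(a + 2)*(a - 4)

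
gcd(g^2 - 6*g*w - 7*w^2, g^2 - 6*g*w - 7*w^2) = -g^2 + 6*g*w + 7*w^2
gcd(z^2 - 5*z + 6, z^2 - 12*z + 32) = 1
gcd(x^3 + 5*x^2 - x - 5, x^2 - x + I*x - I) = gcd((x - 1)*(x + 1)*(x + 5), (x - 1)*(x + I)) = x - 1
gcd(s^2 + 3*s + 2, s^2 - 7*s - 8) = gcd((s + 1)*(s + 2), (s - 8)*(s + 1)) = s + 1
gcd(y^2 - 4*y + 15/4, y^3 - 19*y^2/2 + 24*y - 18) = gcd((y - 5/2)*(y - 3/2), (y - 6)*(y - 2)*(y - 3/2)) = y - 3/2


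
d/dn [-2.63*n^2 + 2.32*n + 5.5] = 2.32 - 5.26*n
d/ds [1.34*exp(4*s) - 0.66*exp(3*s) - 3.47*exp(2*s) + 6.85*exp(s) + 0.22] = (5.36*exp(3*s) - 1.98*exp(2*s) - 6.94*exp(s) + 6.85)*exp(s)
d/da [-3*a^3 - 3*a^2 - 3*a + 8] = -9*a^2 - 6*a - 3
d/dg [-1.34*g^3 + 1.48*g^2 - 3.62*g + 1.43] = -4.02*g^2 + 2.96*g - 3.62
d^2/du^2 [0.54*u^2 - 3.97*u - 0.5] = 1.08000000000000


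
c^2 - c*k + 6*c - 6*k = (c + 6)*(c - k)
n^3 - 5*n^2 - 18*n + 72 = (n - 6)*(n - 3)*(n + 4)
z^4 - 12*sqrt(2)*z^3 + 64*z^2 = z^2*(z - 8*sqrt(2))*(z - 4*sqrt(2))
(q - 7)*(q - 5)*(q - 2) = q^3 - 14*q^2 + 59*q - 70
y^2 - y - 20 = (y - 5)*(y + 4)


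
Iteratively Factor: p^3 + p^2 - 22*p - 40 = (p + 4)*(p^2 - 3*p - 10) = (p - 5)*(p + 4)*(p + 2)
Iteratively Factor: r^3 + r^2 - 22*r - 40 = (r - 5)*(r^2 + 6*r + 8) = (r - 5)*(r + 4)*(r + 2)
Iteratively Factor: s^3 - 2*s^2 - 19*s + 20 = (s - 1)*(s^2 - s - 20) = (s - 1)*(s + 4)*(s - 5)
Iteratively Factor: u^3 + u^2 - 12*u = (u)*(u^2 + u - 12) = u*(u - 3)*(u + 4)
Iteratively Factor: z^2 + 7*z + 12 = (z + 4)*(z + 3)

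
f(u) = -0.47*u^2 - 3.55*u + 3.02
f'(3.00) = -6.37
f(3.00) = -11.86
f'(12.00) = -14.83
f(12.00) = -107.26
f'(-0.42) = -3.16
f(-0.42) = 4.43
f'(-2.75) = -0.96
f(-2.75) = 9.23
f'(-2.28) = -1.41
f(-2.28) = 8.67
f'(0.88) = -4.38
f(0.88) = -0.47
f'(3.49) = -6.83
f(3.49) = -15.09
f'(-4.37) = 0.56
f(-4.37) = 9.56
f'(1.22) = -4.70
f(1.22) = -2.01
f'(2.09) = -5.51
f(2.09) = -6.45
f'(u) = -0.94*u - 3.55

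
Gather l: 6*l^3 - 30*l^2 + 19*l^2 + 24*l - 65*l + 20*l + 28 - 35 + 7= 6*l^3 - 11*l^2 - 21*l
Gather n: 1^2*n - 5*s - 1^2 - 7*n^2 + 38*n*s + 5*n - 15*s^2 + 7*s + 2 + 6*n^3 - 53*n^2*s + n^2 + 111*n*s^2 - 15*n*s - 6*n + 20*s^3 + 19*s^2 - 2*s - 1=6*n^3 + n^2*(-53*s - 6) + n*(111*s^2 + 23*s) + 20*s^3 + 4*s^2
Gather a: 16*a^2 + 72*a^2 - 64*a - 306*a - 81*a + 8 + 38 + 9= 88*a^2 - 451*a + 55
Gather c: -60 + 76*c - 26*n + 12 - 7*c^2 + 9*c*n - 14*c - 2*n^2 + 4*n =-7*c^2 + c*(9*n + 62) - 2*n^2 - 22*n - 48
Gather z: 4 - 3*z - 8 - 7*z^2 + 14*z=-7*z^2 + 11*z - 4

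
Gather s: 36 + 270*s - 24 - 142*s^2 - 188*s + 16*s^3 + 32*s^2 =16*s^3 - 110*s^2 + 82*s + 12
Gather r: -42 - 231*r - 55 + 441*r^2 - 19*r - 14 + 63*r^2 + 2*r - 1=504*r^2 - 248*r - 112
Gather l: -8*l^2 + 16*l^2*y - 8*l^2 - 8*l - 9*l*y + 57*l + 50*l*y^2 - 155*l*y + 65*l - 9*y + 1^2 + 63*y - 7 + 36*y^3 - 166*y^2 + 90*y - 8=l^2*(16*y - 16) + l*(50*y^2 - 164*y + 114) + 36*y^3 - 166*y^2 + 144*y - 14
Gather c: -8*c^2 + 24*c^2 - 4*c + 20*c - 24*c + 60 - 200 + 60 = 16*c^2 - 8*c - 80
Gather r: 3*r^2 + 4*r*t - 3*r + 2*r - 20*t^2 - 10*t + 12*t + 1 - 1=3*r^2 + r*(4*t - 1) - 20*t^2 + 2*t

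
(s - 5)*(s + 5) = s^2 - 25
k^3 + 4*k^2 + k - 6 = (k - 1)*(k + 2)*(k + 3)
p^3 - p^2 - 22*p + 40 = (p - 4)*(p - 2)*(p + 5)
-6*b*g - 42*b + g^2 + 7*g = (-6*b + g)*(g + 7)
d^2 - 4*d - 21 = (d - 7)*(d + 3)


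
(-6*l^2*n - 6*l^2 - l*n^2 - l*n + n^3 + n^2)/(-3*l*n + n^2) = 2*l + 2*l/n + n + 1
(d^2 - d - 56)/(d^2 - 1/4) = 4*(d^2 - d - 56)/(4*d^2 - 1)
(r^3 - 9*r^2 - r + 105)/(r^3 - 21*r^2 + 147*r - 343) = (r^2 - 2*r - 15)/(r^2 - 14*r + 49)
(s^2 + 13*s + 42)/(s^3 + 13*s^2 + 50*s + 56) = (s + 6)/(s^2 + 6*s + 8)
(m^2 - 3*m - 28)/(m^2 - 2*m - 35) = (m + 4)/(m + 5)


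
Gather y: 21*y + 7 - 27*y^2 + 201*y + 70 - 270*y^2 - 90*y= -297*y^2 + 132*y + 77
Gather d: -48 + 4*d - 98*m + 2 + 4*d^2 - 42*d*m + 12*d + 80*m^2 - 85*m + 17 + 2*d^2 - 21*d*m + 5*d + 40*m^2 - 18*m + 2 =6*d^2 + d*(21 - 63*m) + 120*m^2 - 201*m - 27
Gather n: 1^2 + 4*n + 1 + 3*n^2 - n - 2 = 3*n^2 + 3*n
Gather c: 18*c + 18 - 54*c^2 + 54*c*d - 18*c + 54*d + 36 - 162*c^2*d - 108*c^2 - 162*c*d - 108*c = c^2*(-162*d - 162) + c*(-108*d - 108) + 54*d + 54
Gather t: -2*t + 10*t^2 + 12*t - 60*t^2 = -50*t^2 + 10*t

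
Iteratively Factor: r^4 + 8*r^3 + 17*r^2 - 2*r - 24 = (r + 4)*(r^3 + 4*r^2 + r - 6) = (r + 2)*(r + 4)*(r^2 + 2*r - 3) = (r + 2)*(r + 3)*(r + 4)*(r - 1)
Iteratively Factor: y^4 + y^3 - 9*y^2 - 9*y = (y + 3)*(y^3 - 2*y^2 - 3*y) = (y + 1)*(y + 3)*(y^2 - 3*y) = y*(y + 1)*(y + 3)*(y - 3)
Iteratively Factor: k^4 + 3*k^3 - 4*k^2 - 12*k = (k + 3)*(k^3 - 4*k) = (k + 2)*(k + 3)*(k^2 - 2*k) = (k - 2)*(k + 2)*(k + 3)*(k)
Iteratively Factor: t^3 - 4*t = (t)*(t^2 - 4) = t*(t - 2)*(t + 2)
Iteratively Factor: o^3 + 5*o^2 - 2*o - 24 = (o - 2)*(o^2 + 7*o + 12) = (o - 2)*(o + 4)*(o + 3)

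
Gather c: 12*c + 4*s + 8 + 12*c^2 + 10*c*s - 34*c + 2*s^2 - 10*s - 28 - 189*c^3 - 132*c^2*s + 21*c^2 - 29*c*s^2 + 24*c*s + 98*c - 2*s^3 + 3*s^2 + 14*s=-189*c^3 + c^2*(33 - 132*s) + c*(-29*s^2 + 34*s + 76) - 2*s^3 + 5*s^2 + 8*s - 20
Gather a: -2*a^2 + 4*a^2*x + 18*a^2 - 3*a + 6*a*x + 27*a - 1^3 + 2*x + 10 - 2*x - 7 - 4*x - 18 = a^2*(4*x + 16) + a*(6*x + 24) - 4*x - 16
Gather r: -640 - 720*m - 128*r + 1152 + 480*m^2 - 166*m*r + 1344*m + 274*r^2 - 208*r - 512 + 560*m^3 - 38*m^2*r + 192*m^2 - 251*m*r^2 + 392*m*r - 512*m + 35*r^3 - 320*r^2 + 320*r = 560*m^3 + 672*m^2 + 112*m + 35*r^3 + r^2*(-251*m - 46) + r*(-38*m^2 + 226*m - 16)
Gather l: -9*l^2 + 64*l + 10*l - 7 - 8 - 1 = -9*l^2 + 74*l - 16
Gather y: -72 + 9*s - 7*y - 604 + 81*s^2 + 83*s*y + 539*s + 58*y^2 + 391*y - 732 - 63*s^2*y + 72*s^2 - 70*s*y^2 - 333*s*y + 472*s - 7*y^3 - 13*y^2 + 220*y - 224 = 153*s^2 + 1020*s - 7*y^3 + y^2*(45 - 70*s) + y*(-63*s^2 - 250*s + 604) - 1632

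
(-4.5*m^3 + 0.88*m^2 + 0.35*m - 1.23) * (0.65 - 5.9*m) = 26.55*m^4 - 8.117*m^3 - 1.493*m^2 + 7.4845*m - 0.7995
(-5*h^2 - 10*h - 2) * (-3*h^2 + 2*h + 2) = 15*h^4 + 20*h^3 - 24*h^2 - 24*h - 4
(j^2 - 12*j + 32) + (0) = j^2 - 12*j + 32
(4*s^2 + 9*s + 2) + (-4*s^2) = 9*s + 2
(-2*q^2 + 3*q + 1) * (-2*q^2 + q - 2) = 4*q^4 - 8*q^3 + 5*q^2 - 5*q - 2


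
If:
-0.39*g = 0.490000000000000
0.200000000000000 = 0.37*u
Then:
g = -1.26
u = 0.54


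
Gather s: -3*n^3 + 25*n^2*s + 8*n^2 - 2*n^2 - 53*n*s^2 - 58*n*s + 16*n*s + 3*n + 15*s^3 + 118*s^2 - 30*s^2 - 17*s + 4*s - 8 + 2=-3*n^3 + 6*n^2 + 3*n + 15*s^3 + s^2*(88 - 53*n) + s*(25*n^2 - 42*n - 13) - 6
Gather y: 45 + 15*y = 15*y + 45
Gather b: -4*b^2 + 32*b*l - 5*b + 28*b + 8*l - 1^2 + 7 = -4*b^2 + b*(32*l + 23) + 8*l + 6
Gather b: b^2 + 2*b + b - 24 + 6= b^2 + 3*b - 18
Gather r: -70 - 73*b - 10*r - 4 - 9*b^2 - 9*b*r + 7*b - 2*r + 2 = -9*b^2 - 66*b + r*(-9*b - 12) - 72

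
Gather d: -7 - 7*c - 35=-7*c - 42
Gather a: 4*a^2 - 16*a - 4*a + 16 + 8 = 4*a^2 - 20*a + 24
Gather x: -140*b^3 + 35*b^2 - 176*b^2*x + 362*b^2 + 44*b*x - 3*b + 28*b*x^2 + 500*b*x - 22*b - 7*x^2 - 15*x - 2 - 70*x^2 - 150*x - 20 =-140*b^3 + 397*b^2 - 25*b + x^2*(28*b - 77) + x*(-176*b^2 + 544*b - 165) - 22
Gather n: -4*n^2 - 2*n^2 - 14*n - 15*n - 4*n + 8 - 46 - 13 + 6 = -6*n^2 - 33*n - 45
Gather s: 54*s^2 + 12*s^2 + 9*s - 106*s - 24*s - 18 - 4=66*s^2 - 121*s - 22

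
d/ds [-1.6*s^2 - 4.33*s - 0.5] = -3.2*s - 4.33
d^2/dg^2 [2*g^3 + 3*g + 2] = 12*g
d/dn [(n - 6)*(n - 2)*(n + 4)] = 3*n^2 - 8*n - 20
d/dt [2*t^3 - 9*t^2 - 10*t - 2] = 6*t^2 - 18*t - 10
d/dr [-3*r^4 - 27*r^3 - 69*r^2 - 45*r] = -12*r^3 - 81*r^2 - 138*r - 45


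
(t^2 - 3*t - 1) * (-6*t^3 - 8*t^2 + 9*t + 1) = -6*t^5 + 10*t^4 + 39*t^3 - 18*t^2 - 12*t - 1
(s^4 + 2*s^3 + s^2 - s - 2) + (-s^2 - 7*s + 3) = s^4 + 2*s^3 - 8*s + 1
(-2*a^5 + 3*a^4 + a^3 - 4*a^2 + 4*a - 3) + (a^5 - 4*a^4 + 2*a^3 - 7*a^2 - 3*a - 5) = -a^5 - a^4 + 3*a^3 - 11*a^2 + a - 8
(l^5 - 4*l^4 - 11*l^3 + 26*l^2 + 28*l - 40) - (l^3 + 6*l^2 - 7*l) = l^5 - 4*l^4 - 12*l^3 + 20*l^2 + 35*l - 40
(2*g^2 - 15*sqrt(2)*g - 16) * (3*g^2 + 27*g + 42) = 6*g^4 - 45*sqrt(2)*g^3 + 54*g^3 - 405*sqrt(2)*g^2 + 36*g^2 - 630*sqrt(2)*g - 432*g - 672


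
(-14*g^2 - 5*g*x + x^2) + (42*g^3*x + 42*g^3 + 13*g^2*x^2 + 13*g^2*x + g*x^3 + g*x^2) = 42*g^3*x + 42*g^3 + 13*g^2*x^2 + 13*g^2*x - 14*g^2 + g*x^3 + g*x^2 - 5*g*x + x^2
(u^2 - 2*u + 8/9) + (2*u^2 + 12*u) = 3*u^2 + 10*u + 8/9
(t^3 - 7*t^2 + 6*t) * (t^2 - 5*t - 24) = t^5 - 12*t^4 + 17*t^3 + 138*t^2 - 144*t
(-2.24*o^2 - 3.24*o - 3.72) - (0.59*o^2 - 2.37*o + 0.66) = -2.83*o^2 - 0.87*o - 4.38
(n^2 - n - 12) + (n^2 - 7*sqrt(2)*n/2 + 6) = 2*n^2 - 7*sqrt(2)*n/2 - n - 6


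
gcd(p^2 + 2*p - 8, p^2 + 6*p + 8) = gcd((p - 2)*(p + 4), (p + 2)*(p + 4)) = p + 4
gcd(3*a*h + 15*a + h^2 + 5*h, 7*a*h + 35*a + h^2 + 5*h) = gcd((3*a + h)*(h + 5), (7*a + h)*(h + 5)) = h + 5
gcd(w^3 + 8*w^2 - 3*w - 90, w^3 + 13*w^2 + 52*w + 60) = w^2 + 11*w + 30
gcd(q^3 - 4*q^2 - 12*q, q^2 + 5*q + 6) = q + 2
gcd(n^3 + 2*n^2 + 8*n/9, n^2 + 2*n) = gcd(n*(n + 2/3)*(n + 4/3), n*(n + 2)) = n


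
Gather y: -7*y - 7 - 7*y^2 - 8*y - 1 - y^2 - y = -8*y^2 - 16*y - 8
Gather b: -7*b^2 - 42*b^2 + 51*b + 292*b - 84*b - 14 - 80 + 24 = -49*b^2 + 259*b - 70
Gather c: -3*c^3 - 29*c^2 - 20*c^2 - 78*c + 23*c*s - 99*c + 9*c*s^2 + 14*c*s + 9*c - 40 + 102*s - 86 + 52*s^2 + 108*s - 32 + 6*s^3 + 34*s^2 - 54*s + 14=-3*c^3 - 49*c^2 + c*(9*s^2 + 37*s - 168) + 6*s^3 + 86*s^2 + 156*s - 144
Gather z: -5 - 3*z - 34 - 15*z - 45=-18*z - 84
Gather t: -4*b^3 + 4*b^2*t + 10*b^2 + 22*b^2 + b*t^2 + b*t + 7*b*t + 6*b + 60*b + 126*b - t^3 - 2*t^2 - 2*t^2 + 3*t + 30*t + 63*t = -4*b^3 + 32*b^2 + 192*b - t^3 + t^2*(b - 4) + t*(4*b^2 + 8*b + 96)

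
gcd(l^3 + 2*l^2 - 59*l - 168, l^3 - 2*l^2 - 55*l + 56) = l^2 - l - 56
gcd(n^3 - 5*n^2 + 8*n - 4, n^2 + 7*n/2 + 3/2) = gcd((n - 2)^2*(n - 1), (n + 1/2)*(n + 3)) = 1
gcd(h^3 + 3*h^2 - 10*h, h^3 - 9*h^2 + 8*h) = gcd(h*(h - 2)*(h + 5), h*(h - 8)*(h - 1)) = h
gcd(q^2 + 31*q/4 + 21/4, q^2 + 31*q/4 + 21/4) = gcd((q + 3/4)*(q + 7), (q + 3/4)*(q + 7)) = q^2 + 31*q/4 + 21/4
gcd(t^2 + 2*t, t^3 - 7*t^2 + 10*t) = t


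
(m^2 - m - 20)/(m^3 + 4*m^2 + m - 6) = (m^2 - m - 20)/(m^3 + 4*m^2 + m - 6)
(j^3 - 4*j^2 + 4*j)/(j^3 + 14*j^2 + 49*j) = (j^2 - 4*j + 4)/(j^2 + 14*j + 49)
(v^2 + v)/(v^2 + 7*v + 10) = v*(v + 1)/(v^2 + 7*v + 10)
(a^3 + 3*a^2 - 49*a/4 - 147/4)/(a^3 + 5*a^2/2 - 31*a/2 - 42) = (a - 7/2)/(a - 4)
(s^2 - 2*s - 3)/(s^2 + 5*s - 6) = (s^2 - 2*s - 3)/(s^2 + 5*s - 6)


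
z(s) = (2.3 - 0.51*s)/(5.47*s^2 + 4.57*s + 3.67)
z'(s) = (2.3 - 0.51*s)*(-10.94*s - 4.57)/(5.47*s^2 + 4.57*s + 3.67)^2 - 0.51/(5.47*s^2 + 4.57*s + 3.67)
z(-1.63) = 0.29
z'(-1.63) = 0.31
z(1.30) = 0.09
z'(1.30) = -0.11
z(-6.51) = 0.03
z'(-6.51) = 0.01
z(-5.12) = 0.04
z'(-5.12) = 0.01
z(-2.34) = 0.15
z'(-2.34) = 0.12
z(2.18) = 0.03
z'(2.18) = -0.03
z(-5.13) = 0.04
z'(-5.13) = 0.01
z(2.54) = 0.02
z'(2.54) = -0.02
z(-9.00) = 0.02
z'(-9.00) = 0.00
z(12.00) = -0.00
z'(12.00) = 0.00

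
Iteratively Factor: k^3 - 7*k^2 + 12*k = (k)*(k^2 - 7*k + 12) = k*(k - 4)*(k - 3)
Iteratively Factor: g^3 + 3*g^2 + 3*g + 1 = (g + 1)*(g^2 + 2*g + 1) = (g + 1)^2*(g + 1)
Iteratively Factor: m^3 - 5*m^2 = (m)*(m^2 - 5*m) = m*(m - 5)*(m)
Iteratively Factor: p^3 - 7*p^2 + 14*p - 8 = (p - 2)*(p^2 - 5*p + 4) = (p - 4)*(p - 2)*(p - 1)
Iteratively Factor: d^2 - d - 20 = (d + 4)*(d - 5)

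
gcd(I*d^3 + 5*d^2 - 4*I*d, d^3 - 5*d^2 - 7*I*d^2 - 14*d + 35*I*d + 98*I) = 1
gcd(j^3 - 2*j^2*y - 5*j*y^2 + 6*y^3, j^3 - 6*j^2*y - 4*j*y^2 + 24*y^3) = j + 2*y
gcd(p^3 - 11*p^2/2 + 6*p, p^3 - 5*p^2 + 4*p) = p^2 - 4*p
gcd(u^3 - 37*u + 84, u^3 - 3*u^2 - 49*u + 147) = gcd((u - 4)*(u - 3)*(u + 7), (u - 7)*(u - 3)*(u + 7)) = u^2 + 4*u - 21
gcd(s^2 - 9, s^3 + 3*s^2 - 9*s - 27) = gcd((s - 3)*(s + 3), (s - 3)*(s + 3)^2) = s^2 - 9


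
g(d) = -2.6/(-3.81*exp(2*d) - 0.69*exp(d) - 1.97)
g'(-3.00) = -0.03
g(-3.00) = 1.29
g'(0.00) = -0.52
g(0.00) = 0.40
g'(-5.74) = -0.00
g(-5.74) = 1.32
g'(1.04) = -0.14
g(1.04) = 0.08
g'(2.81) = -0.00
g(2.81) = 0.00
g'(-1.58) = -0.23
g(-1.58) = 1.14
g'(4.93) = -0.00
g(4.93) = 0.00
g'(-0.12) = -0.55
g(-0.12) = 0.47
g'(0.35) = -0.38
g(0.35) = 0.24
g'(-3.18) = -0.03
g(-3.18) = 1.30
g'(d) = -2.6*(7.62*exp(2*d) + 0.69*exp(d))/(-3.81*exp(2*d) - 0.69*exp(d) - 1.97)^2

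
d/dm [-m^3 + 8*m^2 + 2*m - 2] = -3*m^2 + 16*m + 2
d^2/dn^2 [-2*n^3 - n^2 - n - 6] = -12*n - 2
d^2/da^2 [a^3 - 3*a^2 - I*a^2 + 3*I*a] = 6*a - 6 - 2*I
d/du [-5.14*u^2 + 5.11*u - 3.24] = 5.11 - 10.28*u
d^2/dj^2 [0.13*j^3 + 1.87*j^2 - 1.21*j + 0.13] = 0.78*j + 3.74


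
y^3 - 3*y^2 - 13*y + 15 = (y - 5)*(y - 1)*(y + 3)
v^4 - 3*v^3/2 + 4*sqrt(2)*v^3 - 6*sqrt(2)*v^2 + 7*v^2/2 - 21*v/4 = v*(v - 3/2)*(v + sqrt(2)/2)*(v + 7*sqrt(2)/2)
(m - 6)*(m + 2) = m^2 - 4*m - 12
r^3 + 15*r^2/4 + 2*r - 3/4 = (r - 1/4)*(r + 1)*(r + 3)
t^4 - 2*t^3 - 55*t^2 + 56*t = t*(t - 8)*(t - 1)*(t + 7)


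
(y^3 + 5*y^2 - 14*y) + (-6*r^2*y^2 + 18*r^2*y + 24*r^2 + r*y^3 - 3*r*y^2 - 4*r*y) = -6*r^2*y^2 + 18*r^2*y + 24*r^2 + r*y^3 - 3*r*y^2 - 4*r*y + y^3 + 5*y^2 - 14*y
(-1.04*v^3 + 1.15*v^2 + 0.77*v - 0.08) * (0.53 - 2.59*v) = 2.6936*v^4 - 3.5297*v^3 - 1.3848*v^2 + 0.6153*v - 0.0424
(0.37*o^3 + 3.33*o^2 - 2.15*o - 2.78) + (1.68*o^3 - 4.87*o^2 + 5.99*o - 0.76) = 2.05*o^3 - 1.54*o^2 + 3.84*o - 3.54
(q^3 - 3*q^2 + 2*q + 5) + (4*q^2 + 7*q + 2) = q^3 + q^2 + 9*q + 7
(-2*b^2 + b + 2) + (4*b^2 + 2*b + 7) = 2*b^2 + 3*b + 9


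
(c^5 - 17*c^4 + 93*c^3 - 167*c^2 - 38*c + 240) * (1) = c^5 - 17*c^4 + 93*c^3 - 167*c^2 - 38*c + 240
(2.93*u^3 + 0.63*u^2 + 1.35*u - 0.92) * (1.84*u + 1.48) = 5.3912*u^4 + 5.4956*u^3 + 3.4164*u^2 + 0.3052*u - 1.3616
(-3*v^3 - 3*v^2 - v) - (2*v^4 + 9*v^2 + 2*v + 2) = -2*v^4 - 3*v^3 - 12*v^2 - 3*v - 2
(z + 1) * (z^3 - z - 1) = z^4 + z^3 - z^2 - 2*z - 1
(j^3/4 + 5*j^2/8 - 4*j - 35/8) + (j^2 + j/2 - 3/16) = j^3/4 + 13*j^2/8 - 7*j/2 - 73/16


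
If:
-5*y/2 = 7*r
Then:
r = -5*y/14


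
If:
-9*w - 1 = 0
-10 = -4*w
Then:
No Solution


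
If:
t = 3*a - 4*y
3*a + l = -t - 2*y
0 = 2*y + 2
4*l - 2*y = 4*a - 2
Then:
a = -1/7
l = -8/7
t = 25/7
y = -1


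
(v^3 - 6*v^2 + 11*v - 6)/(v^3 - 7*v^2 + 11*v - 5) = (v^2 - 5*v + 6)/(v^2 - 6*v + 5)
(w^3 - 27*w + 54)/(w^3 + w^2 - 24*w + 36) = (w - 3)/(w - 2)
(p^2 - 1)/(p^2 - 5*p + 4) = (p + 1)/(p - 4)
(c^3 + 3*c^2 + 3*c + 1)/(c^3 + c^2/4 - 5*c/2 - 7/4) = 4*(c + 1)/(4*c - 7)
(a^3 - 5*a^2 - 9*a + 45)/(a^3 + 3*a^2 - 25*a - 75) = (a - 3)/(a + 5)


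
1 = 1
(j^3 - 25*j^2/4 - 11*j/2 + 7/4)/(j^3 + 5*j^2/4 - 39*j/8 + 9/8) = 2*(j^2 - 6*j - 7)/(2*j^2 + 3*j - 9)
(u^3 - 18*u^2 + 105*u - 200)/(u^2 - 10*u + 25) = u - 8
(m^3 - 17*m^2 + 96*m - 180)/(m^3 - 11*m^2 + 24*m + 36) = (m - 5)/(m + 1)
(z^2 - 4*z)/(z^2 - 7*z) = (z - 4)/(z - 7)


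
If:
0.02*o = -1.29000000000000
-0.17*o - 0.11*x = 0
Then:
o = -64.50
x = 99.68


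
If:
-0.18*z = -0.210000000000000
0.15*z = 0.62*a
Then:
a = 0.28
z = 1.17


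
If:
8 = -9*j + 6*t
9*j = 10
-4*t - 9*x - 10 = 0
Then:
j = 10/9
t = 3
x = -22/9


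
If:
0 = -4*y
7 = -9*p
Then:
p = -7/9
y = 0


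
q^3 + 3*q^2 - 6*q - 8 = (q - 2)*(q + 1)*(q + 4)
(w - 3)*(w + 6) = w^2 + 3*w - 18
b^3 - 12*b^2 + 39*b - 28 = (b - 7)*(b - 4)*(b - 1)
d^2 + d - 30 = (d - 5)*(d + 6)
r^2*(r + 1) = r^3 + r^2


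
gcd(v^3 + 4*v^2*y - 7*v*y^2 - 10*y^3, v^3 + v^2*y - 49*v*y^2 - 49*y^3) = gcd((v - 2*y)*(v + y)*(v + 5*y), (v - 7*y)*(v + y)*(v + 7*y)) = v + y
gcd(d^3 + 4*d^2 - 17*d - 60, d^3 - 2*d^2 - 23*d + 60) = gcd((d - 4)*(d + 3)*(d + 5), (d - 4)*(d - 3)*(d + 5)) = d^2 + d - 20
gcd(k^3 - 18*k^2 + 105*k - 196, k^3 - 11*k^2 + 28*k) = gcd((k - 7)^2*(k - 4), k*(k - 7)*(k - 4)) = k^2 - 11*k + 28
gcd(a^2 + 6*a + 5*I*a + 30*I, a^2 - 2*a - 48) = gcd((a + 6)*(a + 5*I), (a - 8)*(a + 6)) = a + 6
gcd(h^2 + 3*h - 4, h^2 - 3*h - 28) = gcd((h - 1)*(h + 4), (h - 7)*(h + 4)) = h + 4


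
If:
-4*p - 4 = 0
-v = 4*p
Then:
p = -1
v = 4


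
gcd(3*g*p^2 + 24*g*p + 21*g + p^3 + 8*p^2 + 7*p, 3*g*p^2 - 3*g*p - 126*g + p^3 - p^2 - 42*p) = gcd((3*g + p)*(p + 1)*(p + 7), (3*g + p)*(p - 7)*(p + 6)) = 3*g + p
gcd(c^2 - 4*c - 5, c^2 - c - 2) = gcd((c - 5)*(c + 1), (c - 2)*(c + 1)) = c + 1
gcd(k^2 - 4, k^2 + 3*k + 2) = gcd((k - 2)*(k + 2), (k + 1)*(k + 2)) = k + 2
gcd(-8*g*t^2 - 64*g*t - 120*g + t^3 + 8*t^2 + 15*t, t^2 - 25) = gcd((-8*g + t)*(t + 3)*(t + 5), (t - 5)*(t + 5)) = t + 5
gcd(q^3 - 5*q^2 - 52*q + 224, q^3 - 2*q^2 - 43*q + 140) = q^2 + 3*q - 28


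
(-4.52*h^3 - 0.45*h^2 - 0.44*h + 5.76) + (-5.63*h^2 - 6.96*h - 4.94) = -4.52*h^3 - 6.08*h^2 - 7.4*h + 0.819999999999999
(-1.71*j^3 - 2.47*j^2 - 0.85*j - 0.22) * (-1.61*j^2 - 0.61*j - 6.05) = 2.7531*j^5 + 5.0198*j^4 + 13.2207*j^3 + 15.8162*j^2 + 5.2767*j + 1.331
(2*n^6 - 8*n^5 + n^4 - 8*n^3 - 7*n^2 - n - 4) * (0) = 0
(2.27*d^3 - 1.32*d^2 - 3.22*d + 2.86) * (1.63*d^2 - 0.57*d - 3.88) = 3.7001*d^5 - 3.4455*d^4 - 13.3038*d^3 + 11.6188*d^2 + 10.8634*d - 11.0968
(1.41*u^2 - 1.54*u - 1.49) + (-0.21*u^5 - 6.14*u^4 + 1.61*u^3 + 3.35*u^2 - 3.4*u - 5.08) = -0.21*u^5 - 6.14*u^4 + 1.61*u^3 + 4.76*u^2 - 4.94*u - 6.57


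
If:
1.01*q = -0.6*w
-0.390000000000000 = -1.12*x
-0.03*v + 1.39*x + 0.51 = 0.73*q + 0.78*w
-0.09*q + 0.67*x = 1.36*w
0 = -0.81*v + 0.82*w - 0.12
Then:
No Solution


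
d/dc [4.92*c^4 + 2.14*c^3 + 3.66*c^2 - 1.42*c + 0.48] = 19.68*c^3 + 6.42*c^2 + 7.32*c - 1.42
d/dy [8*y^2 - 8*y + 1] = 16*y - 8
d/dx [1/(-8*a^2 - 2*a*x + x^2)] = 2*(a - x)/(8*a^2 + 2*a*x - x^2)^2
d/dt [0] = 0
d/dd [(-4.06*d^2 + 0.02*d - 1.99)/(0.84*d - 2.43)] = (-3.4104*d^2 + 19.7316*d + 1.623)/(0.7056*d^2 - 4.0824*d + 5.9049)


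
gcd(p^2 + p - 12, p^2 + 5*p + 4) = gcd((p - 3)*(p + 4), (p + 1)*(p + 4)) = p + 4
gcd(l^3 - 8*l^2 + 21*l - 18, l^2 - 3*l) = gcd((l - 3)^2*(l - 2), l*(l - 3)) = l - 3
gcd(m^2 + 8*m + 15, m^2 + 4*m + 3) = m + 3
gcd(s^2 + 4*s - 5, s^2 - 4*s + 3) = s - 1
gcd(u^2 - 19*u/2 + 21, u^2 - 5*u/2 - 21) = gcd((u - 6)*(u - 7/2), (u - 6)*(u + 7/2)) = u - 6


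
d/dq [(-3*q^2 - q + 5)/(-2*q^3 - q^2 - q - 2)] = ((6*q + 1)*(2*q^3 + q^2 + q + 2) - (3*q^2 + q - 5)*(6*q^2 + 2*q + 1))/(2*q^3 + q^2 + q + 2)^2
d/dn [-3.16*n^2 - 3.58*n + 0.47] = -6.32*n - 3.58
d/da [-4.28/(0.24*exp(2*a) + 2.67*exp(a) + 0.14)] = (2.0544*exp(a) + 11.4276)*exp(a)/(0.24*exp(2*a) + 2.67*exp(a) + 0.14)^2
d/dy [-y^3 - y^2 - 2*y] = -3*y^2 - 2*y - 2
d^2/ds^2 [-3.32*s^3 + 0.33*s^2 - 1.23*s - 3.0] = 0.66 - 19.92*s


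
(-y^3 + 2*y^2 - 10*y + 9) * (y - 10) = -y^4 + 12*y^3 - 30*y^2 + 109*y - 90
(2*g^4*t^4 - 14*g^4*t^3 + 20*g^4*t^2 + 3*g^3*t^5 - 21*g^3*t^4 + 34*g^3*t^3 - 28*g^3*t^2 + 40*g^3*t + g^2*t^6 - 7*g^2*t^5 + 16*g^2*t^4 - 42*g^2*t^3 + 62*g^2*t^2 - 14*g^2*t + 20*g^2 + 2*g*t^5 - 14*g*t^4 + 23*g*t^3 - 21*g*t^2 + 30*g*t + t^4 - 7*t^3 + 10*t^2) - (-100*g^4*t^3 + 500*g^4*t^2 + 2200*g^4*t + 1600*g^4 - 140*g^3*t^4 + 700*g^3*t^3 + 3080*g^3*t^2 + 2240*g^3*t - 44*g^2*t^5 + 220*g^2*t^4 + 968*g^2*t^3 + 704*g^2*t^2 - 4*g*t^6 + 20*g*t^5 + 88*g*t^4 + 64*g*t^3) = 2*g^4*t^4 + 86*g^4*t^3 - 480*g^4*t^2 - 2200*g^4*t - 1600*g^4 + 3*g^3*t^5 + 119*g^3*t^4 - 666*g^3*t^3 - 3108*g^3*t^2 - 2200*g^3*t + g^2*t^6 + 37*g^2*t^5 - 204*g^2*t^4 - 1010*g^2*t^3 - 642*g^2*t^2 - 14*g^2*t + 20*g^2 + 4*g*t^6 - 18*g*t^5 - 102*g*t^4 - 41*g*t^3 - 21*g*t^2 + 30*g*t + t^4 - 7*t^3 + 10*t^2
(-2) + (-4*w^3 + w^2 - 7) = -4*w^3 + w^2 - 9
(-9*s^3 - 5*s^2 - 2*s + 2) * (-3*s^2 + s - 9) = 27*s^5 + 6*s^4 + 82*s^3 + 37*s^2 + 20*s - 18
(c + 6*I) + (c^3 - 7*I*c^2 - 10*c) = c^3 - 7*I*c^2 - 9*c + 6*I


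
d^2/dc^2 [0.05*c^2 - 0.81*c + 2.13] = 0.100000000000000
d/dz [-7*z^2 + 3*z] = 3 - 14*z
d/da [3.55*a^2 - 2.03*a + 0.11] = 7.1*a - 2.03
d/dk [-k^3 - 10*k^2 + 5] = k*(-3*k - 20)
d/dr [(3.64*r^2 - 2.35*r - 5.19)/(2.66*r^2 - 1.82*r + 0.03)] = (-0.373799999999999*r^2 + 27.8292*r - 9.5163)/(7.0756*r^4 - 9.6824*r^3 + 3.472*r^2 - 0.1092*r + 0.0009)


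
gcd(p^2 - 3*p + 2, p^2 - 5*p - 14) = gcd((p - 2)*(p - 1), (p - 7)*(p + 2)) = 1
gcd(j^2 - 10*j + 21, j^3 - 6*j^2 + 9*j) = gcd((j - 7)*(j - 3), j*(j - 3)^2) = j - 3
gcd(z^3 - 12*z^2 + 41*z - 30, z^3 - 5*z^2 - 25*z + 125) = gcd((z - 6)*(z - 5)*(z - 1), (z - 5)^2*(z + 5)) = z - 5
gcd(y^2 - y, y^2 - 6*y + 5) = y - 1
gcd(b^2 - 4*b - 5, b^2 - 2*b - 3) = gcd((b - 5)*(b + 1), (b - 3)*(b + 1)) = b + 1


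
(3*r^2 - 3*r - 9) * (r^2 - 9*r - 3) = 3*r^4 - 30*r^3 + 9*r^2 + 90*r + 27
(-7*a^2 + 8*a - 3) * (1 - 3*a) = 21*a^3 - 31*a^2 + 17*a - 3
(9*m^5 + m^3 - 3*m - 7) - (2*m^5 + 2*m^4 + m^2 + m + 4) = 7*m^5 - 2*m^4 + m^3 - m^2 - 4*m - 11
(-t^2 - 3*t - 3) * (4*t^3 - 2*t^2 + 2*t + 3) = -4*t^5 - 10*t^4 - 8*t^3 - 3*t^2 - 15*t - 9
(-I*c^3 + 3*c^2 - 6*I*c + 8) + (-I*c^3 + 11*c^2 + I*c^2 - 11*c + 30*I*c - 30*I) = -2*I*c^3 + 14*c^2 + I*c^2 - 11*c + 24*I*c + 8 - 30*I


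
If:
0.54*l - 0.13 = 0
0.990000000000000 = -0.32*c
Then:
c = -3.09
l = 0.24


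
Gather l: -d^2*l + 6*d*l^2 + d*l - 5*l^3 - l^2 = -5*l^3 + l^2*(6*d - 1) + l*(-d^2 + d)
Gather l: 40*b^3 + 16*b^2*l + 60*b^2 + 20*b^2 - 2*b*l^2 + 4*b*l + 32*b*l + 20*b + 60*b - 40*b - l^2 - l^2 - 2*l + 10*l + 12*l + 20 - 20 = 40*b^3 + 80*b^2 + 40*b + l^2*(-2*b - 2) + l*(16*b^2 + 36*b + 20)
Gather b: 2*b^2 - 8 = 2*b^2 - 8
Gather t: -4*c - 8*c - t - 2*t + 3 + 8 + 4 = -12*c - 3*t + 15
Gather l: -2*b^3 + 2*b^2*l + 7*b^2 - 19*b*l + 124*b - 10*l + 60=-2*b^3 + 7*b^2 + 124*b + l*(2*b^2 - 19*b - 10) + 60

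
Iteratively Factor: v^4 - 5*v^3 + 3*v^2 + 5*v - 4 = (v - 1)*(v^3 - 4*v^2 - v + 4) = (v - 1)*(v + 1)*(v^2 - 5*v + 4) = (v - 1)^2*(v + 1)*(v - 4)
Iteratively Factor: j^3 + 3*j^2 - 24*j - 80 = (j + 4)*(j^2 - j - 20) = (j - 5)*(j + 4)*(j + 4)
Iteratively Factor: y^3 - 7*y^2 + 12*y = (y - 3)*(y^2 - 4*y) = (y - 4)*(y - 3)*(y)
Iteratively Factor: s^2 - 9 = (s + 3)*(s - 3)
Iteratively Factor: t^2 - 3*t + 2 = (t - 1)*(t - 2)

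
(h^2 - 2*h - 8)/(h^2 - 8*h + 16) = (h + 2)/(h - 4)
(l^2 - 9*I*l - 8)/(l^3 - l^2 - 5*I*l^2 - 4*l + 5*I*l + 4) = (l - 8*I)/(l^2 - l*(1 + 4*I) + 4*I)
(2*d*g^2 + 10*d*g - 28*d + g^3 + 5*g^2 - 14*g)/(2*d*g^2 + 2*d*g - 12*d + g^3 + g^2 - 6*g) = (g + 7)/(g + 3)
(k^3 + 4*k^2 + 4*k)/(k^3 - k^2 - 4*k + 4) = k*(k + 2)/(k^2 - 3*k + 2)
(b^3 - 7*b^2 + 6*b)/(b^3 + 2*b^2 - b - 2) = b*(b - 6)/(b^2 + 3*b + 2)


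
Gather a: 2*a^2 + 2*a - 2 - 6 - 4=2*a^2 + 2*a - 12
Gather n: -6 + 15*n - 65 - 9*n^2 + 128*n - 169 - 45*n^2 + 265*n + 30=-54*n^2 + 408*n - 210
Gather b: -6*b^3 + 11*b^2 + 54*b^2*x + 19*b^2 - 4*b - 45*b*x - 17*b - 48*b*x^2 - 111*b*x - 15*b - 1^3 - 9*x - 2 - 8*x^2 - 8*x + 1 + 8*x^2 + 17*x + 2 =-6*b^3 + b^2*(54*x + 30) + b*(-48*x^2 - 156*x - 36)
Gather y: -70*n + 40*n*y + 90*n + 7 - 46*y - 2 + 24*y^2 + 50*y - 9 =20*n + 24*y^2 + y*(40*n + 4) - 4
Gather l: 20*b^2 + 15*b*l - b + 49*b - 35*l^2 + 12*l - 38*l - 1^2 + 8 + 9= 20*b^2 + 48*b - 35*l^2 + l*(15*b - 26) + 16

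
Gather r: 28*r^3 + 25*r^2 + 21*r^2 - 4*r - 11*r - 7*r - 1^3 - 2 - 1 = 28*r^3 + 46*r^2 - 22*r - 4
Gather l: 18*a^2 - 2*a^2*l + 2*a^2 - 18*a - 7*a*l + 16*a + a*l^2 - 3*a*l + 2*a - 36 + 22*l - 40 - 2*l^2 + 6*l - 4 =20*a^2 + l^2*(a - 2) + l*(-2*a^2 - 10*a + 28) - 80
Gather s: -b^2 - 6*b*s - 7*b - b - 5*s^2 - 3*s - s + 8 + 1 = -b^2 - 8*b - 5*s^2 + s*(-6*b - 4) + 9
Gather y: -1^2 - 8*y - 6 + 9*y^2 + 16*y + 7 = 9*y^2 + 8*y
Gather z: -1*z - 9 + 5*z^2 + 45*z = 5*z^2 + 44*z - 9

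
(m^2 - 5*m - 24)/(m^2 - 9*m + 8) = (m + 3)/(m - 1)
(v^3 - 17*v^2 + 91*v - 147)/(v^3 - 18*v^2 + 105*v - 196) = (v - 3)/(v - 4)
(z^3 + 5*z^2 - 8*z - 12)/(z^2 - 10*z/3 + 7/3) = 3*(z^3 + 5*z^2 - 8*z - 12)/(3*z^2 - 10*z + 7)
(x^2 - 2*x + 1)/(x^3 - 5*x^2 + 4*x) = (x - 1)/(x*(x - 4))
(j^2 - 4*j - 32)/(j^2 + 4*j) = (j - 8)/j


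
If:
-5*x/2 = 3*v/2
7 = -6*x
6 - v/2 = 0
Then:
No Solution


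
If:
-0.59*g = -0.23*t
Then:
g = 0.389830508474576*t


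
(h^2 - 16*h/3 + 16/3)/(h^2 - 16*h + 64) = (3*h^2 - 16*h + 16)/(3*(h^2 - 16*h + 64))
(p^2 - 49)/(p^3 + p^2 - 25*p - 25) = (p^2 - 49)/(p^3 + p^2 - 25*p - 25)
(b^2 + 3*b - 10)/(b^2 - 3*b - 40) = (b - 2)/(b - 8)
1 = 1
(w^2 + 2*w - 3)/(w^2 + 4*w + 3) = (w - 1)/(w + 1)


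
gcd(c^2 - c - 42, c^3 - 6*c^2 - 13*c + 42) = c - 7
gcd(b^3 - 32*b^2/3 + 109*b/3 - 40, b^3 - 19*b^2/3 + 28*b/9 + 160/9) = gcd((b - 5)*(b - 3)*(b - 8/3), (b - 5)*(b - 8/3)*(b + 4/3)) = b^2 - 23*b/3 + 40/3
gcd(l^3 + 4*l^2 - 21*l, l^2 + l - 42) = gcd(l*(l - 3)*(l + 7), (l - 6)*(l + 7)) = l + 7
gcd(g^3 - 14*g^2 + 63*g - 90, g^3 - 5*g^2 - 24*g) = 1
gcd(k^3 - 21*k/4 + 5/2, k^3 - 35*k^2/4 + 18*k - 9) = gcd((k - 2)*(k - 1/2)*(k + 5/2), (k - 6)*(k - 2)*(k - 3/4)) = k - 2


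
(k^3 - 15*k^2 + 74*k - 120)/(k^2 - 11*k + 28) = (k^2 - 11*k + 30)/(k - 7)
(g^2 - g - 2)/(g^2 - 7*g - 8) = (g - 2)/(g - 8)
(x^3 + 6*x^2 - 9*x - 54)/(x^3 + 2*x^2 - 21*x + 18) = (x + 3)/(x - 1)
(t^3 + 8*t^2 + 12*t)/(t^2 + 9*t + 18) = t*(t + 2)/(t + 3)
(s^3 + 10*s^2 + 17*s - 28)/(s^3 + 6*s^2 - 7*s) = (s + 4)/s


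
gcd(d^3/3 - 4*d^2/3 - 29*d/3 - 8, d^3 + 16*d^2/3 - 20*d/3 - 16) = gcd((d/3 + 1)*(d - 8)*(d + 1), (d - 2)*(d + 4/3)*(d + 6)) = 1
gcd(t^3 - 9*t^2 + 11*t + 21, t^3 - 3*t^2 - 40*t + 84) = t - 7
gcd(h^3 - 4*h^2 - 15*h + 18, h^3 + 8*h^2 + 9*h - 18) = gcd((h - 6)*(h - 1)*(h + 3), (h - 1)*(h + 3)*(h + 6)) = h^2 + 2*h - 3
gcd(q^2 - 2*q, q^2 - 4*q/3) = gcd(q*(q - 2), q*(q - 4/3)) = q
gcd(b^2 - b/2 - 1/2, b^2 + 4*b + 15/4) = 1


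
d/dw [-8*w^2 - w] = -16*w - 1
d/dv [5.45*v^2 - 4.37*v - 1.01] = 10.9*v - 4.37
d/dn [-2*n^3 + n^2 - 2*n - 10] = -6*n^2 + 2*n - 2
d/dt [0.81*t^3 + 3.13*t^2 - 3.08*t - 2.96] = 2.43*t^2 + 6.26*t - 3.08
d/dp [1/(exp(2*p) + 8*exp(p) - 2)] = 2*(-exp(p) - 4)*exp(p)/(exp(2*p) + 8*exp(p) - 2)^2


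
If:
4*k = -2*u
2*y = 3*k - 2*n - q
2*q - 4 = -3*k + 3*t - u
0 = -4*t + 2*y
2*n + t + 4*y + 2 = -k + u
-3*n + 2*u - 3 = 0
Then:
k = 0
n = -1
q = 2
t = 0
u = 0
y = 0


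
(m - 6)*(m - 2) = m^2 - 8*m + 12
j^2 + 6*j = j*(j + 6)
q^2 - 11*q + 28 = (q - 7)*(q - 4)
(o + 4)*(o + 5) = o^2 + 9*o + 20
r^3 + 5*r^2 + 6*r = r*(r + 2)*(r + 3)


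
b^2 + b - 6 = (b - 2)*(b + 3)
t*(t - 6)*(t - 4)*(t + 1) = t^4 - 9*t^3 + 14*t^2 + 24*t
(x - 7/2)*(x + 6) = x^2 + 5*x/2 - 21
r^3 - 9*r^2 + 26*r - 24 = (r - 4)*(r - 3)*(r - 2)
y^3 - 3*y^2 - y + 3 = (y - 3)*(y - 1)*(y + 1)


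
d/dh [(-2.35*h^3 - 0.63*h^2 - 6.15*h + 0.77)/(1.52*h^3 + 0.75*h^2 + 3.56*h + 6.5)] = (-0.8049*h^4 + 1.964*h^3 - 46.9665*h^2 - 9.345*h - 42.7162)/(2.3104*h^6 + 2.28*h^5 + 11.3849*h^4 + 25.1*h^3 + 22.4236*h^2 + 46.28*h + 42.25)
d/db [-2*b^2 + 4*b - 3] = 4 - 4*b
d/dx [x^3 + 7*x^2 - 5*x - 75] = 3*x^2 + 14*x - 5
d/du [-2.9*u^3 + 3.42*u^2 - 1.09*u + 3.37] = -8.7*u^2 + 6.84*u - 1.09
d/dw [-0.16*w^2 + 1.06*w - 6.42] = 1.06 - 0.32*w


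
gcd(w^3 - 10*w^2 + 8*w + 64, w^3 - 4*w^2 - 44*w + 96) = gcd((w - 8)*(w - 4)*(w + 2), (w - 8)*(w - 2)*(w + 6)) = w - 8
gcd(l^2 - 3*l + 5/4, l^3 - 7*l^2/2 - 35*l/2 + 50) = l - 5/2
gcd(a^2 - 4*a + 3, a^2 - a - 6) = a - 3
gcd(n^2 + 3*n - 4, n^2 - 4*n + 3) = n - 1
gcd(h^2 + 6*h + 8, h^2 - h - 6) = h + 2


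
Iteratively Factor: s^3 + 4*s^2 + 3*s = (s + 3)*(s^2 + s) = s*(s + 3)*(s + 1)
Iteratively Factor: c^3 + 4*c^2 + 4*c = (c + 2)*(c^2 + 2*c) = c*(c + 2)*(c + 2)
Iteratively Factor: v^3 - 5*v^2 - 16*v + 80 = (v + 4)*(v^2 - 9*v + 20) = (v - 5)*(v + 4)*(v - 4)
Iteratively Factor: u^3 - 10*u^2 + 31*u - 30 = (u - 2)*(u^2 - 8*u + 15) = (u - 3)*(u - 2)*(u - 5)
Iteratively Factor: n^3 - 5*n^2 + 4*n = (n - 1)*(n^2 - 4*n) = n*(n - 1)*(n - 4)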